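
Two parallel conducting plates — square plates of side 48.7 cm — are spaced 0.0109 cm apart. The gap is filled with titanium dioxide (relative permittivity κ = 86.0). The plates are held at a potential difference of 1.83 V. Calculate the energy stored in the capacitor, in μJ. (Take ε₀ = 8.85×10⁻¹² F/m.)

A = (48.7 cm)² = 0.237 m².
C = κε₀A/d = 86.0 × 8.85×10⁻¹² × 0.237 / 1.09×10⁻⁴ = 1.66×10⁻⁶ F.
U = ½CV² = ½ × 1.66×10⁻⁶ × (1.83)² = 2.77×10⁻⁶ J.

U ≈ 2.77 μJ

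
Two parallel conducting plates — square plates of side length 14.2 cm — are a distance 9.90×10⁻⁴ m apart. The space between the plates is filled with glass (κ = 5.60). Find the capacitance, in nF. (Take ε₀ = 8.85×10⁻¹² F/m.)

1.01 nF

A = (14.2 cm)² = 2.02×10⁻² m².
C = κε₀A/d = 5.60 × 8.85×10⁻¹² × 2.02×10⁻² / 9.90×10⁻⁴ = 1.01×10⁻⁹ F.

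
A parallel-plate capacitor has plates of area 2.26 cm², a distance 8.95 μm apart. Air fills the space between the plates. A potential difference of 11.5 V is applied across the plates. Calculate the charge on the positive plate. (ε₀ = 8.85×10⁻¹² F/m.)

A = 2.26 cm² = 2.26×10⁻⁴ m².
C = ε₀A/d = 8.85×10⁻¹² × 2.26×10⁻⁴ / 8.95×10⁻⁶ = 2.23×10⁻¹⁰ F.
Q = CV = 2.23×10⁻¹⁰ × 11.5 = 2.57×10⁻⁹ C.

Q ≈ 2.57 nC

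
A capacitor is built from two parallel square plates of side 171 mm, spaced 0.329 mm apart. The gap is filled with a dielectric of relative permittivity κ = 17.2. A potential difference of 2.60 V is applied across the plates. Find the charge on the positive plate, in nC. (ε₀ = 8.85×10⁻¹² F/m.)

Q ≈ 35.2 nC

A = (171 mm)² = 2.92×10⁻² m².
C = κε₀A/d = 17.2 × 8.85×10⁻¹² × 2.92×10⁻² / 3.29×10⁻⁴ = 1.35×10⁻⁸ F.
Q = CV = 1.35×10⁻⁸ × 2.60 = 3.52×10⁻⁸ C.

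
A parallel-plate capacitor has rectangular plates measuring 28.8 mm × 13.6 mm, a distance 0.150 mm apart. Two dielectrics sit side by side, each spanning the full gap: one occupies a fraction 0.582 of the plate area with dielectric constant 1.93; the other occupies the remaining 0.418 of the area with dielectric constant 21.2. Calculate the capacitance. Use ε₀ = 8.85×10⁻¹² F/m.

A = 28.8 × 13.6 mm² = 3.92×10⁻⁴ m².
Side-by-side slabs ⇒ two capacitors in parallel, each spanning the full gap.
C₁ = κ₁ε₀A₁/d = 1.93 × 8.85×10⁻¹² × 2.28×10⁻⁴ / 1.50×10⁻⁴ = 2.60×10⁻¹¹ F.
C₂ = κ₂ε₀A₂/d = 21.2 × 8.85×10⁻¹² × 1.64×10⁻⁴ / 1.50×10⁻⁴ = 2.05×10⁻¹⁰ F.
C = C₁ + C₂ = 2.31×10⁻¹⁰ F.

231 pF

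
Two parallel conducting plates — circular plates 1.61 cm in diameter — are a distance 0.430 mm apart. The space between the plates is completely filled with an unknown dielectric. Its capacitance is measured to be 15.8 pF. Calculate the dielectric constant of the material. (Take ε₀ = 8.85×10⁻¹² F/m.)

A = π(1.61/2 cm)² = 2.04×10⁻⁴ m².
κ = Cd/(ε₀A) = 1.58×10⁻¹¹ × 4.30×10⁻⁴ / (8.85×10⁻¹² × 2.04×10⁻⁴) = 3.77.

3.77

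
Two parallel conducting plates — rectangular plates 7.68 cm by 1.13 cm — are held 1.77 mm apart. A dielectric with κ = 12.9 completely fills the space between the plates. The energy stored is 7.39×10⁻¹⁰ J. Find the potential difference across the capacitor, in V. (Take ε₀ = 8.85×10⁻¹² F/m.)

V ≈ 5.14 V

A = 7.68 × 1.13 cm² = 8.68×10⁻⁴ m².
C = κε₀A/d = 12.9 × 8.85×10⁻¹² × 8.68×10⁻⁴ / 1.77×10⁻³ = 5.60×10⁻¹¹ F.
V = √(2U/C) = √(2 × 7.39×10⁻¹⁰ / 5.60×10⁻¹¹) = 5.14 V.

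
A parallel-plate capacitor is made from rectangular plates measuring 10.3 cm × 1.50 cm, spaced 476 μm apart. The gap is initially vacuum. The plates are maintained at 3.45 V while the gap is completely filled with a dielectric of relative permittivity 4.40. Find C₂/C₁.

C₂/C₁ ≈ 4.40

C = κε₀A/d scales with κ, so C₂/C₁ = κ = 4.40.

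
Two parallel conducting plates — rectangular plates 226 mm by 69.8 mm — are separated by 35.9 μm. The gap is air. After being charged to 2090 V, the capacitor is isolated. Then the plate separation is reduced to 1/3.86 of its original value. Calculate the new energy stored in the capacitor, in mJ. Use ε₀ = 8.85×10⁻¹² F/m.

A = 226 × 69.8 mm² = 1.58×10⁻² m².
Initially C₁ = ε₀A/d = 8.85×10⁻¹² × 1.58×10⁻² / 3.59×10⁻⁵ = 3.89×10⁻⁹ F.
U₁ = 8.49×10⁻³ J.
Isolated ⇒ Q is held fixed. C₂ = 3.86 C₁ and U = Q²/(2C), so U₂/U₁ = C₁/C₂ = 0.259.
U₂ = 0.259 × 8.49×10⁻³ = 2.20×10⁻³ J.

2.20 mJ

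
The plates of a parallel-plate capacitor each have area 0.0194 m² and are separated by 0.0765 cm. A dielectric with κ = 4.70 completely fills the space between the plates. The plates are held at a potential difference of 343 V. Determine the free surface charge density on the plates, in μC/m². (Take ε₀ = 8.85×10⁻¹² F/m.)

σ ≈ 18.6 μC/m²

C = κε₀A/d = 4.70 × 8.85×10⁻¹² × 1.94×10⁻² / 7.65×10⁻⁴ = 1.05×10⁻⁹ F.
σ = Q/A = CV/A = 1.05×10⁻⁹ × 343 / 1.94×10⁻² = 1.86×10⁻⁵ C/m².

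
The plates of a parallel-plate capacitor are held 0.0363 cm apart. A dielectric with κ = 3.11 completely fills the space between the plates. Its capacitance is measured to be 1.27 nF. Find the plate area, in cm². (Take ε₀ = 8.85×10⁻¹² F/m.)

167 cm²

A = Cd/(κε₀) = 1.27×10⁻⁹ × 3.63×10⁻⁴ / (3.11 × 8.85×10⁻¹²) = 1.67×10⁻² m².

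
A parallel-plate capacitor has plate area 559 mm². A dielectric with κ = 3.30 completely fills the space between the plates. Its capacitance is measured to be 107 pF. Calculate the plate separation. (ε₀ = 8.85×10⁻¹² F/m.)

d ≈ 153 μm

A = 559 mm² = 5.59×10⁻⁴ m².
d = κε₀A/C = 3.30 × 8.85×10⁻¹² × 5.59×10⁻⁴ / 1.07×10⁻¹⁰ = 1.53×10⁻⁴ m.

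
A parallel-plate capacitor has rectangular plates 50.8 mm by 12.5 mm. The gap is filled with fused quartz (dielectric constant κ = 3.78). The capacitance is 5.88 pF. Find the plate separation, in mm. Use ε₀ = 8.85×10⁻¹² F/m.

A = 50.8 × 12.5 mm² = 6.35×10⁻⁴ m².
d = κε₀A/C = 3.78 × 8.85×10⁻¹² × 6.35×10⁻⁴ / 5.88×10⁻¹² = 3.61×10⁻³ m.

d ≈ 3.61 mm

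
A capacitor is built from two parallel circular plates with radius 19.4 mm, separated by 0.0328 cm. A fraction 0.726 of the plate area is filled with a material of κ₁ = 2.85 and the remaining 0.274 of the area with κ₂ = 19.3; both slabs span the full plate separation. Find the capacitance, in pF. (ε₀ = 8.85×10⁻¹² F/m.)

A = π(19.4 mm)² = 1.18×10⁻³ m².
Side-by-side slabs ⇒ two capacitors in parallel, each spanning the full gap.
C₁ = κ₁ε₀A₁/d = 2.85 × 8.85×10⁻¹² × 8.58×10⁻⁴ / 3.28×10⁻⁴ = 6.60×10⁻¹¹ F.
C₂ = κ₂ε₀A₂/d = 19.3 × 8.85×10⁻¹² × 3.24×10⁻⁴ / 3.28×10⁻⁴ = 1.69×10⁻¹⁰ F.
C = C₁ + C₂ = 2.35×10⁻¹⁰ F.

C ≈ 235 pF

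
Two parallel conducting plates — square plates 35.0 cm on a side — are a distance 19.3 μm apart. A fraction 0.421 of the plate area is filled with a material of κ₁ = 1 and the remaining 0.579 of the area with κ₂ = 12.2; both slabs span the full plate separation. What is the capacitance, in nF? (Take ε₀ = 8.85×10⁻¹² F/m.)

420 nF

A = (35.0 cm)² = 0.123 m².
Side-by-side slabs ⇒ two capacitors in parallel, each spanning the full gap.
C₁ = κ₁ε₀A₁/d = 1.00 × 8.85×10⁻¹² × 5.16×10⁻² / 1.93×10⁻⁵ = 2.36×10⁻⁸ F.
C₂ = κ₂ε₀A₂/d = 12.2 × 8.85×10⁻¹² × 7.09×10⁻² / 1.93×10⁻⁵ = 3.97×10⁻⁷ F.
C = C₁ + C₂ = 4.20×10⁻⁷ F.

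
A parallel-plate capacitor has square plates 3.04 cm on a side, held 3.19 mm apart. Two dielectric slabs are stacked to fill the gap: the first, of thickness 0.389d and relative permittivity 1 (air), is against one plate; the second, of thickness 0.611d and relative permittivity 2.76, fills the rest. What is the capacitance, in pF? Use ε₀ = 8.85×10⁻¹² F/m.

A = (3.04 cm)² = 9.24×10⁻⁴ m².
Stacked slabs ⇒ two capacitors in series, each with the full plate area.
C₁ = κ₁ε₀A/d₁ = 1.00 × 8.85×10⁻¹² × 9.24×10⁻⁴ / 1.24×10⁻³ = 6.59×10⁻¹² F.
C₂ = κ₂ε₀A/d₂ = 2.76 × 8.85×10⁻¹² × 9.24×10⁻⁴ / 1.95×10⁻³ = 1.16×10⁻¹¹ F.
C = (1/C₁ + 1/C₂)⁻¹ = 4.20×10⁻¹² F.

4.20 pF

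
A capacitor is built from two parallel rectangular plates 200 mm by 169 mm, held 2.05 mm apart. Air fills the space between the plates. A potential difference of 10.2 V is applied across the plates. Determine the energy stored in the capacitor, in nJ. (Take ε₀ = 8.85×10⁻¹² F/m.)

A = 200 × 169 mm² = 3.38×10⁻² m².
C = ε₀A/d = 8.85×10⁻¹² × 3.38×10⁻² / 2.05×10⁻³ = 1.46×10⁻¹⁰ F.
U = ½CV² = ½ × 1.46×10⁻¹⁰ × (10.2)² = 7.59×10⁻⁹ J.

7.59 nJ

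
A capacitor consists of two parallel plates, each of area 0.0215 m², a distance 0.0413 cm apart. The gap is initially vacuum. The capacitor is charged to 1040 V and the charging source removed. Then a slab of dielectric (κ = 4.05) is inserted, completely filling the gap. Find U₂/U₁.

U₂/U₁ ≈ 0.247

Isolated ⇒ Q is held fixed.
C₂ = 4.05 C₁ and U = Q²/(2C), so U₂/U₁ = C₁/C₂ = 0.247.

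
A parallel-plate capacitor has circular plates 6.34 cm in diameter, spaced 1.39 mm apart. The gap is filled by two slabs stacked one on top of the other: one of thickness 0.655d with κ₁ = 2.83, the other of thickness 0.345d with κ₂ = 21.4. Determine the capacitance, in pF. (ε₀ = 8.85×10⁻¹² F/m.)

A = π(6.34/2 cm)² = 3.16×10⁻³ m².
Stacked slabs ⇒ two capacitors in series, each with the full plate area.
C₁ = κ₁ε₀A/d₁ = 2.83 × 8.85×10⁻¹² × 3.16×10⁻³ / 9.10×10⁻⁴ = 8.68×10⁻¹¹ F.
C₂ = κ₂ε₀A/d₂ = 21.4 × 8.85×10⁻¹² × 3.16×10⁻³ / 4.80×10⁻⁴ = 1.25×10⁻⁹ F.
C = (1/C₁ + 1/C₂)⁻¹ = 8.12×10⁻¹¹ F.

81.2 pF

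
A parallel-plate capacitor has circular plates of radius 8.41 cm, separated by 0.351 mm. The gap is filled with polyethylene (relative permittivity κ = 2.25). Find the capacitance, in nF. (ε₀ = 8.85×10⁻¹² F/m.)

A = π(8.41 cm)² = 2.22×10⁻² m².
C = κε₀A/d = 2.25 × 8.85×10⁻¹² × 2.22×10⁻² / 3.51×10⁻⁴ = 1.26×10⁻⁹ F.

1.26 nF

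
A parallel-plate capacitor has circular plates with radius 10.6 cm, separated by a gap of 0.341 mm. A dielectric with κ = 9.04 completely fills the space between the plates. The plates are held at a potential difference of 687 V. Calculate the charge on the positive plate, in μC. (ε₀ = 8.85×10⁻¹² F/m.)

A = π(10.6 cm)² = 3.53×10⁻² m².
C = κε₀A/d = 9.04 × 8.85×10⁻¹² × 3.53×10⁻² / 3.41×10⁻⁴ = 8.28×10⁻⁹ F.
Q = CV = 8.28×10⁻⁹ × 687 = 5.69×10⁻⁶ C.

Q ≈ 5.69 μC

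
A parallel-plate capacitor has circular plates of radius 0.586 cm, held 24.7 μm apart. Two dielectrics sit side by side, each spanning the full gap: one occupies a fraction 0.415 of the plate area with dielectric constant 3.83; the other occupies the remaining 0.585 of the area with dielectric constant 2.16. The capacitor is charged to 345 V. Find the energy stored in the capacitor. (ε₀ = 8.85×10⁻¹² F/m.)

U ≈ 6.56 μJ

A = π(0.586 cm)² = 1.08×10⁻⁴ m².
Side-by-side slabs ⇒ two capacitors in parallel, each spanning the full gap.
C₁ = κ₁ε₀A₁/d = 3.83 × 8.85×10⁻¹² × 4.48×10⁻⁵ / 2.47×10⁻⁵ = 6.14×10⁻¹¹ F.
C₂ = κ₂ε₀A₂/d = 2.16 × 8.85×10⁻¹² × 6.31×10⁻⁵ / 2.47×10⁻⁵ = 4.88×10⁻¹¹ F.
C = C₁ + C₂ = 1.10×10⁻¹⁰ F.
U = ½CV² = ½ × 1.10×10⁻¹⁰ × (345)² = 6.56×10⁻⁶ J.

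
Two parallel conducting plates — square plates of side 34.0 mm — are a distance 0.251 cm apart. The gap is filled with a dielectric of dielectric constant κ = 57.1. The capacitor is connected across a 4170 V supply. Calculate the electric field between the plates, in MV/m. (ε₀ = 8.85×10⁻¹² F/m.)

E = V/d = 4170 / 2.51×10⁻³ = 1.66×10⁶ V/m.

E ≈ 1.66 MV/m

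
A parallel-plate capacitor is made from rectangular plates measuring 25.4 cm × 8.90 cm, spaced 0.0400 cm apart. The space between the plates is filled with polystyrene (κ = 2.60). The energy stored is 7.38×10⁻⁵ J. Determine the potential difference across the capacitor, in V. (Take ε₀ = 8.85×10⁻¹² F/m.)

337 V

A = 25.4 × 8.90 cm² = 2.26×10⁻² m².
C = κε₀A/d = 2.60 × 8.85×10⁻¹² × 2.26×10⁻² / 4.00×10⁻⁴ = 1.30×10⁻⁹ F.
V = √(2U/C) = √(2 × 7.38×10⁻⁵ / 1.30×10⁻⁹) = 3.37×10² V.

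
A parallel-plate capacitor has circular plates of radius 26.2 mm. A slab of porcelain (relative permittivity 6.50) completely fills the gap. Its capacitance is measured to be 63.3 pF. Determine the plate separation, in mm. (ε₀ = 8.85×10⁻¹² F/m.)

A = π(26.2 mm)² = 2.16×10⁻³ m².
d = κε₀A/C = 6.50 × 8.85×10⁻¹² × 2.16×10⁻³ / 6.33×10⁻¹¹ = 1.96×10⁻³ m.

d ≈ 1.96 mm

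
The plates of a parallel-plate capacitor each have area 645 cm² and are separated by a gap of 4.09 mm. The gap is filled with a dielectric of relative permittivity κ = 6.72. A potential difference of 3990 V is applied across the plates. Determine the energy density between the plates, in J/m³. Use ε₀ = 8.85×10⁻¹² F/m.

28.3 J/m³

E = V/d = 3990 / 4.09×10⁻³ = 9.76×10⁵ V/m.
u = ½κε₀E² = ½ × 6.72 × 8.85×10⁻¹² × (9.76×10⁵)² = 28.3 J/m³.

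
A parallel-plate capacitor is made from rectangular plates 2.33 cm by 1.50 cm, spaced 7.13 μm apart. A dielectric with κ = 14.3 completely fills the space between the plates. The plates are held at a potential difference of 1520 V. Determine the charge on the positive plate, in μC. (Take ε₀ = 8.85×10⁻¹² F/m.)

A = 2.33 × 1.50 cm² = 3.50×10⁻⁴ m².
C = κε₀A/d = 14.3 × 8.85×10⁻¹² × 3.50×10⁻⁴ / 7.13×10⁻⁶ = 6.20×10⁻⁹ F.
Q = CV = 6.20×10⁻⁹ × 1520 = 9.43×10⁻⁶ C.

Q ≈ 9.43 μC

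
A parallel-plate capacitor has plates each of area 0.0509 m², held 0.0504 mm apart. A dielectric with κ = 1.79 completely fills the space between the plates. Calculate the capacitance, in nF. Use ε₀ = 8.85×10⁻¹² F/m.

16.0 nF

C = κε₀A/d = 1.79 × 8.85×10⁻¹² × 5.09×10⁻² / 5.04×10⁻⁵ = 1.60×10⁻⁸ F.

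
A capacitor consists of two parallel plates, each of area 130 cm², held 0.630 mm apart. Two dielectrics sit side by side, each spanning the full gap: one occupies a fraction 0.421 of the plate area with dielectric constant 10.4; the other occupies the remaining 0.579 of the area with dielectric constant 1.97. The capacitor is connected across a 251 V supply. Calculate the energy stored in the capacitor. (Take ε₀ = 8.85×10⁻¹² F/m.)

A = 130 cm² = 1.30×10⁻² m².
Side-by-side slabs ⇒ two capacitors in parallel, each spanning the full gap.
C₁ = κ₁ε₀A₁/d = 10.4 × 8.85×10⁻¹² × 5.47×10⁻³ / 6.30×10⁻⁴ = 8.00×10⁻¹⁰ F.
C₂ = κ₂ε₀A₂/d = 1.97 × 8.85×10⁻¹² × 7.53×10⁻³ / 6.30×10⁻⁴ = 2.08×10⁻¹⁰ F.
C = C₁ + C₂ = 1.01×10⁻⁹ F.
U = ½CV² = ½ × 1.01×10⁻⁹ × (251)² = 3.17×10⁻⁵ J.

U ≈ 31.7 μJ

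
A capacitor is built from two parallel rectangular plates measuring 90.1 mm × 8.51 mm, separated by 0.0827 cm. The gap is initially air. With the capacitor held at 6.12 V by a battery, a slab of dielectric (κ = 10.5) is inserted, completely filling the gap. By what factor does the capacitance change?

C = κε₀A/d scales with κ, so C₂/C₁ = κ = 10.5.

10.5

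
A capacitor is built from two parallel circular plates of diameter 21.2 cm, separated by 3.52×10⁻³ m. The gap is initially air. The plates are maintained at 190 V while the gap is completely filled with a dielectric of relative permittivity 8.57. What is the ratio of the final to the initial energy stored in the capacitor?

Battery connected ⇒ V is held fixed.
C₂ = 8.57 C₁ and U = ½CV², so U₂/U₁ = C₂/C₁ = 8.57.

U₂/U₁ ≈ 8.57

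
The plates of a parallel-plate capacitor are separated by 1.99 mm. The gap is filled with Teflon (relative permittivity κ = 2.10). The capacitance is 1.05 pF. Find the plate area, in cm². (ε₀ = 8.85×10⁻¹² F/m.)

A = Cd/(κε₀) = 1.05×10⁻¹² × 1.99×10⁻³ / (2.10 × 8.85×10⁻¹²) = 1.12×10⁻⁴ m².

1.12 cm²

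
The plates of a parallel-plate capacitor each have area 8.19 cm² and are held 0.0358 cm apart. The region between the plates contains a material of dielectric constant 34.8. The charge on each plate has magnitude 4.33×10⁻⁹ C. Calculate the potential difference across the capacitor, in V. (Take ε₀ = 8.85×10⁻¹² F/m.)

6.15 V

A = 8.19 cm² = 8.19×10⁻⁴ m².
C = κε₀A/d = 34.8 × 8.85×10⁻¹² × 8.19×10⁻⁴ / 3.58×10⁻⁴ = 7.05×10⁻¹⁰ F.
V = Q/C = 4.33×10⁻⁹ / 7.05×10⁻¹⁰ = 6.15 V.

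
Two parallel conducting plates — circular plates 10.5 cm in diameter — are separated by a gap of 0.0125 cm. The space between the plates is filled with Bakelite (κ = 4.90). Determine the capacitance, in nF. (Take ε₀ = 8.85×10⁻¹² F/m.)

3.00 nF

A = π(10.5/2 cm)² = 8.66×10⁻³ m².
C = κε₀A/d = 4.90 × 8.85×10⁻¹² × 8.66×10⁻³ / 1.25×10⁻⁴ = 3.00×10⁻⁹ F.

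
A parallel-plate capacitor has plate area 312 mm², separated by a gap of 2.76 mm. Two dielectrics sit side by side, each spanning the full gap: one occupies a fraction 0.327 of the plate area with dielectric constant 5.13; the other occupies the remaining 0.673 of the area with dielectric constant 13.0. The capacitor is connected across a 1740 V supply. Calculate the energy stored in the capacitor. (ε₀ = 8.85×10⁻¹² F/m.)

U ≈ 15.8 μJ

A = 312 mm² = 3.12×10⁻⁴ m².
Side-by-side slabs ⇒ two capacitors in parallel, each spanning the full gap.
C₁ = κ₁ε₀A₁/d = 5.13 × 8.85×10⁻¹² × 1.02×10⁻⁴ / 2.76×10⁻³ = 1.68×10⁻¹² F.
C₂ = κ₂ε₀A₂/d = 13.0 × 8.85×10⁻¹² × 2.10×10⁻⁴ / 2.76×10⁻³ = 8.75×10⁻¹² F.
C = C₁ + C₂ = 1.04×10⁻¹¹ F.
U = ½CV² = ½ × 1.04×10⁻¹¹ × (1740)² = 1.58×10⁻⁵ J.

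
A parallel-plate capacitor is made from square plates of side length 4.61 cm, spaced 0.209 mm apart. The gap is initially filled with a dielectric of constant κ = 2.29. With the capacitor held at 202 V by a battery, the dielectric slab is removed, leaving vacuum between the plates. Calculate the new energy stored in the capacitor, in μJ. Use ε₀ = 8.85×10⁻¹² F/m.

A = (4.61 cm)² = 2.13×10⁻³ m².
Initially C₁ = κε₀A/d = 2.29 × 8.85×10⁻¹² × 2.13×10⁻³ / 2.09×10⁻⁴ = 2.06×10⁻¹⁰ F.
U₁ = 4.20×10⁻⁶ J.
Battery connected ⇒ V is held fixed. C₂ = 0.437 C₁ and U = ½CV², so U₂/U₁ = C₂/C₁ = 0.437.
U₂ = 0.437 × 4.20×10⁻⁶ = 1.84×10⁻⁶ J.

1.84 μJ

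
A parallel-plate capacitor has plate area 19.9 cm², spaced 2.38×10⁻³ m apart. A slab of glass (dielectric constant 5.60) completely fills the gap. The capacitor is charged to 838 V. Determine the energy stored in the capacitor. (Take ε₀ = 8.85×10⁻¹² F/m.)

A = 19.9 cm² = 1.99×10⁻³ m².
C = κε₀A/d = 5.60 × 8.85×10⁻¹² × 1.99×10⁻³ / 2.38×10⁻³ = 4.14×10⁻¹¹ F.
U = ½CV² = ½ × 4.14×10⁻¹¹ × (838)² = 1.46×10⁻⁵ J.

U ≈ 14.6 μJ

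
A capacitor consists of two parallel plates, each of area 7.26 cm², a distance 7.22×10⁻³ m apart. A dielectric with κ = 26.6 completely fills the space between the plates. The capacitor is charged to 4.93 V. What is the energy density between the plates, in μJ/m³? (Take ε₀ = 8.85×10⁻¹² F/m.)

E = V/d = 4.93 / 7.22×10⁻³ = 6.83×10² V/m.
u = ½κε₀E² = ½ × 26.6 × 8.85×10⁻¹² × (6.83×10²)² = 5.49×10⁻⁵ J/m³.

54.9 μJ/m³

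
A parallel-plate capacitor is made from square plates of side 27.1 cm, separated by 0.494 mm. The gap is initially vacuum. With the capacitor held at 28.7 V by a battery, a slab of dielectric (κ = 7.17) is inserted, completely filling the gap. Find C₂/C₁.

C₂/C₁ ≈ 7.17

C = κε₀A/d scales with κ, so C₂/C₁ = κ = 7.17.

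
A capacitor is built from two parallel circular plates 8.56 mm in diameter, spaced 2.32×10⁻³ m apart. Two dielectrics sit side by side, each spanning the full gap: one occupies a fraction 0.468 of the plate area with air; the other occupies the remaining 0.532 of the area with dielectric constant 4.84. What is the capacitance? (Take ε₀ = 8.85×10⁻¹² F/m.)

0.668 pF

A = π(8.56/2 mm)² = 5.75×10⁻⁵ m².
Side-by-side slabs ⇒ two capacitors in parallel, each spanning the full gap.
C₁ = κ₁ε₀A₁/d = 1.00 × 8.85×10⁻¹² × 2.69×10⁻⁵ / 2.32×10⁻³ = 1.03×10⁻¹³ F.
C₂ = κ₂ε₀A₂/d = 4.84 × 8.85×10⁻¹² × 3.06×10⁻⁵ / 2.32×10⁻³ = 5.65×10⁻¹³ F.
C = C₁ + C₂ = 6.68×10⁻¹³ F.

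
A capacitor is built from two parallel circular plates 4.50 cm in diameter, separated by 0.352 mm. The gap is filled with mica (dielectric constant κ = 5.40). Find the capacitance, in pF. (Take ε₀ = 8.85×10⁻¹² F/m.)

216 pF

A = π(4.50/2 cm)² = 1.59×10⁻³ m².
C = κε₀A/d = 5.40 × 8.85×10⁻¹² × 1.59×10⁻³ / 3.52×10⁻⁴ = 2.16×10⁻¹⁰ F.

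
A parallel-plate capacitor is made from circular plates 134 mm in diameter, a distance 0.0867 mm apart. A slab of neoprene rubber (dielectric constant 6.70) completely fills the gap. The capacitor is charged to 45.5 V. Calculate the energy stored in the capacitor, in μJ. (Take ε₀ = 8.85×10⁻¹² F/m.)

U ≈ 9.98 μJ

A = π(134/2 mm)² = 1.41×10⁻² m².
C = κε₀A/d = 6.70 × 8.85×10⁻¹² × 1.41×10⁻² / 8.67×10⁻⁵ = 9.64×10⁻⁹ F.
U = ½CV² = ½ × 9.64×10⁻⁹ × (45.5)² = 9.98×10⁻⁶ J.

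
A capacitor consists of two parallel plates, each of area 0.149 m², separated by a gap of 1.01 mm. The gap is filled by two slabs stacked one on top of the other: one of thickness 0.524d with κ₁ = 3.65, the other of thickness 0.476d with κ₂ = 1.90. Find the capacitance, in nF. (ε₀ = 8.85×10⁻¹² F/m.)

Stacked slabs ⇒ two capacitors in series, each with the full plate area.
C₁ = κ₁ε₀A/d₁ = 3.65 × 8.85×10⁻¹² × 0.149 / 5.29×10⁻⁴ = 9.09×10⁻⁹ F.
C₂ = κ₂ε₀A/d₂ = 1.90 × 8.85×10⁻¹² × 0.149 / 4.81×10⁻⁴ = 5.21×10⁻⁹ F.
C = (1/C₁ + 1/C₂)⁻¹ = 3.31×10⁻⁹ F.

3.31 nF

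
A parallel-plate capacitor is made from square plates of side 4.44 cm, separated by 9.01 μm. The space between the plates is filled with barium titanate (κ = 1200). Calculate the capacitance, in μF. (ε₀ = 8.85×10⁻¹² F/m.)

2.32 μF

A = (4.44 cm)² = 1.97×10⁻³ m².
C = κε₀A/d = 1200 × 8.85×10⁻¹² × 1.97×10⁻³ / 9.01×10⁻⁶ = 2.32×10⁻⁶ F.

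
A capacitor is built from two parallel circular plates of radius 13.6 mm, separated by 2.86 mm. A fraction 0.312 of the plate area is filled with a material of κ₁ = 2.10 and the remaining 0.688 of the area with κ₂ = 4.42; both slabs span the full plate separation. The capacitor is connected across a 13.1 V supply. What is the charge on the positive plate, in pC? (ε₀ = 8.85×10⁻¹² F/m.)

87.1 pC

A = π(13.6 mm)² = 5.81×10⁻⁴ m².
Side-by-side slabs ⇒ two capacitors in parallel, each spanning the full gap.
C₁ = κ₁ε₀A₁/d = 2.10 × 8.85×10⁻¹² × 1.81×10⁻⁴ / 2.86×10⁻³ = 1.18×10⁻¹² F.
C₂ = κ₂ε₀A₂/d = 4.42 × 8.85×10⁻¹² × 4.00×10⁻⁴ / 2.86×10⁻³ = 5.47×10⁻¹² F.
C = C₁ + C₂ = 6.65×10⁻¹² F.
Q = CV = 6.65×10⁻¹² × 13.1 = 8.71×10⁻¹¹ C.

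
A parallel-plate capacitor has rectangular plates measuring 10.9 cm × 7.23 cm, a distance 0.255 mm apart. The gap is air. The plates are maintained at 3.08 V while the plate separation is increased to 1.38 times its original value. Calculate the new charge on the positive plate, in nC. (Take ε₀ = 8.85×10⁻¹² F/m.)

0.610 nC

A = 10.9 × 7.23 cm² = 7.88×10⁻³ m².
Initially C₁ = ε₀A/d = 8.85×10⁻¹² × 7.88×10⁻³ / 2.55×10⁻⁴ = 2.74×10⁻¹⁰ F.
Q₁ = 8.42×10⁻¹⁰ C.
Battery connected ⇒ V is held fixed. C₂ = 0.725 C₁ and Q = CV, so Q₂/Q₁ = C₂/C₁ = 0.725.
Q₂ = 0.725 × 8.42×10⁻¹⁰ = 6.10×10⁻¹⁰ C.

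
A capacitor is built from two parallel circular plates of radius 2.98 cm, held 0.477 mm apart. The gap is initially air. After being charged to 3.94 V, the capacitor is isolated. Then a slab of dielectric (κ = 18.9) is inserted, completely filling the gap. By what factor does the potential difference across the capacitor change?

V₂/V₁ ≈ 0.0529

Isolated ⇒ Q is held fixed.
C₂ = 18.9 C₁ and V = Q/C, so V₂/V₁ = C₁/C₂ = 0.0529.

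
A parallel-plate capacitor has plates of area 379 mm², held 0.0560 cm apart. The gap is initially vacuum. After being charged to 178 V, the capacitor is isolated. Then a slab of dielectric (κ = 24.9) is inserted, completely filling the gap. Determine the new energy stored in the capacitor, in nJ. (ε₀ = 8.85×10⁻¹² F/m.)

U ≈ 3.81 nJ

A = 379 mm² = 3.79×10⁻⁴ m².
Initially C₁ = ε₀A/d = 8.85×10⁻¹² × 3.79×10⁻⁴ / 5.60×10⁻⁴ = 5.99×10⁻¹² F.
U₁ = 9.49×10⁻⁸ J.
Isolated ⇒ Q is held fixed. C₂ = 24.9 C₁ and U = Q²/(2C), so U₂/U₁ = C₁/C₂ = 0.0402.
U₂ = 0.0402 × 9.49×10⁻⁸ = 3.81×10⁻⁹ J.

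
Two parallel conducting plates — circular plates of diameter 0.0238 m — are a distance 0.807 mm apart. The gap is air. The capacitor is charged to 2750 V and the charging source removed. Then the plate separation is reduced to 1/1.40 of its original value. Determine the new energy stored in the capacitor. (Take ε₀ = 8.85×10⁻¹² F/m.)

A = π(0.0238/2 m)² = 4.45×10⁻⁴ m².
Initially C₁ = ε₀A/d = 8.85×10⁻¹² × 4.45×10⁻⁴ / 8.07×10⁻⁴ = 4.88×10⁻¹² F.
U₁ = 1.84×10⁻⁵ J.
Isolated ⇒ Q is held fixed. C₂ = 1.40 C₁ and U = Q²/(2C), so U₂/U₁ = C₁/C₂ = 0.714.
U₂ = 0.714 × 1.84×10⁻⁵ = 1.32×10⁻⁵ J.

U ≈ 13.2 μJ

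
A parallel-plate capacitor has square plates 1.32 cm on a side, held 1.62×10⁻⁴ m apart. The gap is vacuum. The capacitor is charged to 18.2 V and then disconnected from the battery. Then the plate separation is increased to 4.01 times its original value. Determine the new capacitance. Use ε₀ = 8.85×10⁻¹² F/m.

2.37 pF

A = (1.32 cm)² = 1.74×10⁻⁴ m².
Initially C₁ = ε₀A/d = 8.85×10⁻¹² × 1.74×10⁻⁴ / 1.62×10⁻⁴ = 9.52×10⁻¹² F.
C = ε₀A/d scales as 1/d, so C₂/C₁ = d₁/d₂ = 1/4.01 = 0.249.
C₂ = 0.249 × 9.52×10⁻¹² = 2.37×10⁻¹² F.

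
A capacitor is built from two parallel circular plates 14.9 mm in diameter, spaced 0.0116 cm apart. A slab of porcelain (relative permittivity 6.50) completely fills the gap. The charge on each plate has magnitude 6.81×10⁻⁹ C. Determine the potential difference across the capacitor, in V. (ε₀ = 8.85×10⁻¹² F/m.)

V ≈ 78.8 V

A = π(14.9/2 mm)² = 1.74×10⁻⁴ m².
C = κε₀A/d = 6.50 × 8.85×10⁻¹² × 1.74×10⁻⁴ / 1.16×10⁻⁴ = 8.65×10⁻¹¹ F.
V = Q/C = 6.81×10⁻⁹ / 8.65×10⁻¹¹ = 78.8 V.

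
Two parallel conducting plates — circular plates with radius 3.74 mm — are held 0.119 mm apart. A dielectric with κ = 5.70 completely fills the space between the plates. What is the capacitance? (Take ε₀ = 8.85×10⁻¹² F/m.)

A = π(3.74 mm)² = 4.39×10⁻⁵ m².
C = κε₀A/d = 5.70 × 8.85×10⁻¹² × 4.39×10⁻⁵ / 1.19×10⁻⁴ = 1.86×10⁻¹¹ F.

C ≈ 18.6 pF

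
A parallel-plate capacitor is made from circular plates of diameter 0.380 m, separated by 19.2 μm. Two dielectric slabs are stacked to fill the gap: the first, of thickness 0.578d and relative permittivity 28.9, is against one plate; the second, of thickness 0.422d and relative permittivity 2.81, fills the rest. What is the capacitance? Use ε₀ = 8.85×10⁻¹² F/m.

307 nF

A = π(0.380/2 m)² = 0.113 m².
Stacked slabs ⇒ two capacitors in series, each with the full plate area.
C₁ = κ₁ε₀A/d₁ = 28.9 × 8.85×10⁻¹² × 0.113 / 1.11×10⁻⁵ = 2.61×10⁻⁶ F.
C₂ = κ₂ε₀A/d₂ = 2.81 × 8.85×10⁻¹² × 0.113 / 8.10×10⁻⁶ = 3.48×10⁻⁷ F.
C = (1/C₁ + 1/C₂)⁻¹ = 3.07×10⁻⁷ F.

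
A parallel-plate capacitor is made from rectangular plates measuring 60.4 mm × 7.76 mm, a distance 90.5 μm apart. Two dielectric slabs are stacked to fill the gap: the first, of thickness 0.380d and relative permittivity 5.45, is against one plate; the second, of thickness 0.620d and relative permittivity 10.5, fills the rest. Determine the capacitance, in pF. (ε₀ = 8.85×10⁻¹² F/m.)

356 pF

A = 60.4 × 7.76 mm² = 4.69×10⁻⁴ m².
Stacked slabs ⇒ two capacitors in series, each with the full plate area.
C₁ = κ₁ε₀A/d₁ = 5.45 × 8.85×10⁻¹² × 4.69×10⁻⁴ / 3.44×10⁻⁵ = 6.57×10⁻¹⁰ F.
C₂ = κ₂ε₀A/d₂ = 10.5 × 8.85×10⁻¹² × 4.69×10⁻⁴ / 5.61×10⁻⁵ = 7.76×10⁻¹⁰ F.
C = (1/C₁ + 1/C₂)⁻¹ = 3.56×10⁻¹⁰ F.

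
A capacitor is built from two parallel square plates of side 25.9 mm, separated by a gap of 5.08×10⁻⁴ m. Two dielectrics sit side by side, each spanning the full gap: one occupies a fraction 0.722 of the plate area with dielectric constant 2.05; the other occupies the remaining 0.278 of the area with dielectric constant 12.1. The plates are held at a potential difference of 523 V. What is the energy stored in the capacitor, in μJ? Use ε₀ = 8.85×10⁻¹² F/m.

7.74 μJ

A = (25.9 mm)² = 6.71×10⁻⁴ m².
Side-by-side slabs ⇒ two capacitors in parallel, each spanning the full gap.
C₁ = κ₁ε₀A₁/d = 2.05 × 8.85×10⁻¹² × 4.84×10⁻⁴ / 5.08×10⁻⁴ = 1.73×10⁻¹¹ F.
C₂ = κ₂ε₀A₂/d = 12.1 × 8.85×10⁻¹² × 1.86×10⁻⁴ / 5.08×10⁻⁴ = 3.93×10⁻¹¹ F.
C = C₁ + C₂ = 5.66×10⁻¹¹ F.
U = ½CV² = ½ × 5.66×10⁻¹¹ × (523)² = 7.74×10⁻⁶ J.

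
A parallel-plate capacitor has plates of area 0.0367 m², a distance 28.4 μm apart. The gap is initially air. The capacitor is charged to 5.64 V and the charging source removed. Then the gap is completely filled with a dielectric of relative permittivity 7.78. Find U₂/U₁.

Isolated ⇒ Q is held fixed.
C₂ = 7.78 C₁ and U = Q²/(2C), so U₂/U₁ = C₁/C₂ = 0.129.

U₂/U₁ ≈ 0.129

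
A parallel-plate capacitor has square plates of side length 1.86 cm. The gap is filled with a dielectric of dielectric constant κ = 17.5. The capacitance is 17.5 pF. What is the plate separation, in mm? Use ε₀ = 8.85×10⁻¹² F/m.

d ≈ 3.06 mm

A = (1.86 cm)² = 3.46×10⁻⁴ m².
d = κε₀A/C = 17.5 × 8.85×10⁻¹² × 3.46×10⁻⁴ / 1.75×10⁻¹¹ = 3.06×10⁻³ m.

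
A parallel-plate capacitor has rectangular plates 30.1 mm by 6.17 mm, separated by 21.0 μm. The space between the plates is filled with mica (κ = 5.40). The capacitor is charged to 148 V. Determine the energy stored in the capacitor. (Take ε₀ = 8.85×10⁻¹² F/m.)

A = 30.1 × 6.17 mm² = 1.86×10⁻⁴ m².
C = κε₀A/d = 5.40 × 8.85×10⁻¹² × 1.86×10⁻⁴ / 2.10×10⁻⁵ = 4.23×10⁻¹⁰ F.
U = ½CV² = ½ × 4.23×10⁻¹⁰ × (148)² = 4.63×10⁻⁶ J.

4.63 μJ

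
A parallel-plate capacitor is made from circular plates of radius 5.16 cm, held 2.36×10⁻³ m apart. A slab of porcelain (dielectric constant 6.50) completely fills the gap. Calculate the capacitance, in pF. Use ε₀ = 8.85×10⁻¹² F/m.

A = π(5.16 cm)² = 8.36×10⁻³ m².
C = κε₀A/d = 6.50 × 8.85×10⁻¹² × 8.36×10⁻³ / 2.36×10⁻³ = 2.04×10⁻¹⁰ F.

204 pF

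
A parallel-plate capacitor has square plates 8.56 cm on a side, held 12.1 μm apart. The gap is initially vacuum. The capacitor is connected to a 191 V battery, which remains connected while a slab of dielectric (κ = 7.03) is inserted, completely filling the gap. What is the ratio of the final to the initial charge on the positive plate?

7.03

Battery connected ⇒ V is held fixed.
C₂ = 7.03 C₁ and Q = CV, so Q₂/Q₁ = C₂/C₁ = 7.03.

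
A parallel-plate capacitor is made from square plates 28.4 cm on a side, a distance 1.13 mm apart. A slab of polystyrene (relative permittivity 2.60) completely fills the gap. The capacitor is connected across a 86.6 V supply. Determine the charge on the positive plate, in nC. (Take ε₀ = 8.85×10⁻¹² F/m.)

142 nC

A = (28.4 cm)² = 8.07×10⁻² m².
C = κε₀A/d = 2.60 × 8.85×10⁻¹² × 8.07×10⁻² / 1.13×10⁻³ = 1.64×10⁻⁹ F.
Q = CV = 1.64×10⁻⁹ × 86.6 = 1.42×10⁻⁷ C.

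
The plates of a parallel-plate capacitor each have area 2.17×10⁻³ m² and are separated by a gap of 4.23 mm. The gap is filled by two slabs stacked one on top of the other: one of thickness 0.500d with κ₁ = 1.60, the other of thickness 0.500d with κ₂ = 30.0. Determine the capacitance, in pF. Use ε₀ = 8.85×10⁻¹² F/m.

13.8 pF

Stacked slabs ⇒ two capacitors in series, each with the full plate area.
C₁ = κ₁ε₀A/d₁ = 1.60 × 8.85×10⁻¹² × 2.17×10⁻³ / 2.12×10⁻³ = 1.45×10⁻¹¹ F.
C₂ = κ₂ε₀A/d₂ = 30.0 × 8.85×10⁻¹² × 2.17×10⁻³ / 2.12×10⁻³ = 2.72×10⁻¹⁰ F.
C = (1/C₁ + 1/C₂)⁻¹ = 1.38×10⁻¹¹ F.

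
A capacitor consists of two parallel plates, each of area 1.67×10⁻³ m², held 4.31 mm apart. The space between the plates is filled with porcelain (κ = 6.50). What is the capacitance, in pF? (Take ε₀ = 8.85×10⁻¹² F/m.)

C = κε₀A/d = 6.50 × 8.85×10⁻¹² × 1.67×10⁻³ / 4.31×10⁻³ = 2.23×10⁻¹¹ F.

22.3 pF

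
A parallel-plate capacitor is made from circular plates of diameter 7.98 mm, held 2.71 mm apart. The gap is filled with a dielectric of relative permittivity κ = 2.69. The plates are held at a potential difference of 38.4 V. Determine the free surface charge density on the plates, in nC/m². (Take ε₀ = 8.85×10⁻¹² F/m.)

A = π(7.98/2 mm)² = 5.00×10⁻⁵ m².
C = κε₀A/d = 2.69 × 8.85×10⁻¹² × 5.00×10⁻⁵ / 2.71×10⁻³ = 4.39×10⁻¹³ F.
σ = Q/A = CV/A = 4.39×10⁻¹³ × 38.4 / 5.00×10⁻⁵ = 3.37×10⁻⁷ C/m².

σ ≈ 337 nC/m²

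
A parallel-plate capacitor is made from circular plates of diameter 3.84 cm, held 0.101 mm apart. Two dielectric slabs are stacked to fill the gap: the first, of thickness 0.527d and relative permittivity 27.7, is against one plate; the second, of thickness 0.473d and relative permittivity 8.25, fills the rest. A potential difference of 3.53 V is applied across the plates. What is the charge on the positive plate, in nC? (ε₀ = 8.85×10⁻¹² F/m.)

4.69 nC

A = π(3.84/2 cm)² = 1.16×10⁻³ m².
Stacked slabs ⇒ two capacitors in series, each with the full plate area.
C₁ = κ₁ε₀A/d₁ = 27.7 × 8.85×10⁻¹² × 1.16×10⁻³ / 5.32×10⁻⁵ = 5.33×10⁻⁹ F.
C₂ = κ₂ε₀A/d₂ = 8.25 × 8.85×10⁻¹² × 1.16×10⁻³ / 4.78×10⁻⁵ = 1.77×10⁻⁹ F.
C = (1/C₁ + 1/C₂)⁻¹ = 1.33×10⁻⁹ F.
Q = CV = 1.33×10⁻⁹ × 3.53 = 4.69×10⁻⁹ C.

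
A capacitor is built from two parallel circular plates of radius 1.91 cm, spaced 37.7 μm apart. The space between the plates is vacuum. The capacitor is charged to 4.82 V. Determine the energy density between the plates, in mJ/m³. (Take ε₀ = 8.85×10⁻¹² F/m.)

72.3 mJ/m³

E = V/d = 4.82 / 3.77×10⁻⁵ = 1.28×10⁵ V/m.
u = ½ε₀E² = ½ × 8.85×10⁻¹² × (1.28×10⁵)² = 7.23×10⁻² J/m³.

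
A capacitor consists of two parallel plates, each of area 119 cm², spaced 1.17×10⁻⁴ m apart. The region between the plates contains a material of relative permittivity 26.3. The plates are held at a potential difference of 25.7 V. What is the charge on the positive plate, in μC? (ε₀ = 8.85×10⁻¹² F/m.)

A = 119 cm² = 1.19×10⁻² m².
C = κε₀A/d = 26.3 × 8.85×10⁻¹² × 1.19×10⁻² / 1.17×10⁻⁴ = 2.37×10⁻⁸ F.
Q = CV = 2.37×10⁻⁸ × 25.7 = 6.08×10⁻⁷ C.

0.608 μC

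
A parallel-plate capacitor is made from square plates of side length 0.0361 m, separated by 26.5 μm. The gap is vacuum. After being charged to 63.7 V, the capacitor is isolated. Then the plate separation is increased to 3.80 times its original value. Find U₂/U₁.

Isolated ⇒ Q is held fixed.
C₂ = 0.263 C₁ and U = Q²/(2C), so U₂/U₁ = C₁/C₂ = 3.80.

U₂/U₁ ≈ 3.80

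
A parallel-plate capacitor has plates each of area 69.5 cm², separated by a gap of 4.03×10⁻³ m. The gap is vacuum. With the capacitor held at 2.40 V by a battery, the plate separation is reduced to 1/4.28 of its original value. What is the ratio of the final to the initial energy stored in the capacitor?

U₂/U₁ ≈ 4.28

Battery connected ⇒ V is held fixed.
C₂ = 4.28 C₁ and U = ½CV², so U₂/U₁ = C₂/C₁ = 4.28.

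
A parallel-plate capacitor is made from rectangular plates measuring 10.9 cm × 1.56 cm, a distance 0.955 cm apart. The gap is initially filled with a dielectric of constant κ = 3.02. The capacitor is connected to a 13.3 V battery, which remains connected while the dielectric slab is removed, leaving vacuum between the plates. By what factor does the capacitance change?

C = κε₀A/d scales with κ, so C₂/C₁ = 1/κ = 1/3.02 = 0.331.

0.331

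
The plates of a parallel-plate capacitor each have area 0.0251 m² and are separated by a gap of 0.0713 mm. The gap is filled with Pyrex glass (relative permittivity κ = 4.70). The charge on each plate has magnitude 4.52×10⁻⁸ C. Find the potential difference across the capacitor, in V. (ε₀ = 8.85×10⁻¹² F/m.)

V ≈ 3.09 V

C = κε₀A/d = 4.70 × 8.85×10⁻¹² × 2.51×10⁻² / 7.13×10⁻⁵ = 1.46×10⁻⁸ F.
V = Q/C = 4.52×10⁻⁸ / 1.46×10⁻⁸ = 3.09 V.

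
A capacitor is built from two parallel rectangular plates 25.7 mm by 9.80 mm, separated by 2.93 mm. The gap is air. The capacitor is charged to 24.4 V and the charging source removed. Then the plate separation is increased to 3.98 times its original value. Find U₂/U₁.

3.98

Isolated ⇒ Q is held fixed.
C₂ = 0.251 C₁ and U = Q²/(2C), so U₂/U₁ = C₁/C₂ = 3.98.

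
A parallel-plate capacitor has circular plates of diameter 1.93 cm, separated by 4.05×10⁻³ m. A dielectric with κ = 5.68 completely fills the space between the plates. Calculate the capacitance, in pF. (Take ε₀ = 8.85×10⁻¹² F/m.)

C ≈ 3.63 pF

A = π(1.93/2 cm)² = 2.93×10⁻⁴ m².
C = κε₀A/d = 5.68 × 8.85×10⁻¹² × 2.93×10⁻⁴ / 4.05×10⁻³ = 3.63×10⁻¹² F.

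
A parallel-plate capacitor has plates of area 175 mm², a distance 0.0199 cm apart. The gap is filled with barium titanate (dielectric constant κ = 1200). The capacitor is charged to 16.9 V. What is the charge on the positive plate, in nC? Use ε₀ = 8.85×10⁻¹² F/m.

Q ≈ 158 nC

A = 175 mm² = 1.75×10⁻⁴ m².
C = κε₀A/d = 1200 × 8.85×10⁻¹² × 1.75×10⁻⁴ / 1.99×10⁻⁴ = 9.34×10⁻⁹ F.
Q = CV = 9.34×10⁻⁹ × 16.9 = 1.58×10⁻⁷ C.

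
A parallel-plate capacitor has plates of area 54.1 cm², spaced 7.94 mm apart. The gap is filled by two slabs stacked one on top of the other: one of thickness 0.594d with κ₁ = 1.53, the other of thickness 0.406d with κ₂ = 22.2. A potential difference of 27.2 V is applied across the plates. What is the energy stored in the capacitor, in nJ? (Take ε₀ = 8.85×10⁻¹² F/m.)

5.49 nJ

A = 54.1 cm² = 5.41×10⁻³ m².
Stacked slabs ⇒ two capacitors in series, each with the full plate area.
C₁ = κ₁ε₀A/d₁ = 1.53 × 8.85×10⁻¹² × 5.41×10⁻³ / 4.72×10⁻³ = 1.55×10⁻¹¹ F.
C₂ = κ₂ε₀A/d₂ = 22.2 × 8.85×10⁻¹² × 5.41×10⁻³ / 3.22×10⁻³ = 3.30×10⁻¹⁰ F.
C = (1/C₁ + 1/C₂)⁻¹ = 1.48×10⁻¹¹ F.
U = ½CV² = ½ × 1.48×10⁻¹¹ × (27.2)² = 5.49×10⁻⁹ J.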